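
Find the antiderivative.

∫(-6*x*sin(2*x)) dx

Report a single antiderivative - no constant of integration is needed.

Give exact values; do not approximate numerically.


Answer: 3*x*cos(2*x) - 3*sin(2*x)/2.


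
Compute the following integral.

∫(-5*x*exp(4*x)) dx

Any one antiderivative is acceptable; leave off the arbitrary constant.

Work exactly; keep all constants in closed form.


Answer: -5*x*exp(4*x)/4 + 5*exp(4*x)/16.


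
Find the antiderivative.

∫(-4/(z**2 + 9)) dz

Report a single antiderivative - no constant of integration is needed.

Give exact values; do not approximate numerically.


Answer: -4*atan(z/3)/3.


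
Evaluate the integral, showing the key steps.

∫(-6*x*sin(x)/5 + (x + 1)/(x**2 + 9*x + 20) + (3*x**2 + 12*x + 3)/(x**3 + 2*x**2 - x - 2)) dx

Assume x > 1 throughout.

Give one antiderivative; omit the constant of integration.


Step 1. Rewrite: now ∫(-6*x*sin(x)/5) dx + ∫((x + 1)/(x**2 + 9*x + 20)) dx + ∫((3*x**2 + 12*x + 3)/(x**3 + 2*x**2 - x - 2)) dx.
Step 2. Integrate ∫(-6*x*sin(x)/5) dx by parts with u = x, dv = (-6*sin(x)/5) dx, so v = 6*cos(x)/5: now 6*x*cos(x)/5 + ∫((x + 1)/(x**2 + 9*x + 20)) dx + ∫((3*x**2 + 12*x + 3)/(x**3 + 2*x**2 - x - 2)) dx + ∫(-6*cos(x)/5) dx.
Step 3. Evaluate the standard form: now 6*x*cos(x)/5 - 6*sin(x)/5 + ∫((x + 1)/(x**2 + 9*x + 20)) dx + ∫((3*x**2 + 12*x + 3)/(x**3 + 2*x**2 - x - 2)) dx.
Step 4. Decompose ∫((x + 1)/(x**2 + 9*x + 20)) dx by partial fractions, (x + 1)/(x**2 + 9*x + 20) = 4/(x + 5) - 3/(x + 4): now 6*x*cos(x)/5 - 6*sin(x)/5 + ∫((3*x**2 + 12*x + 3)/(x**3 + 2*x**2 - x - 2)) dx + ∫(-3/(x + 4)) dx + ∫(4/(x + 5)) dx.
Step 5. Evaluate the standard form [assuming x > -5]: now 6*x*cos(x)/5 + 4*log(x + 5) - 6*sin(x)/5 + ∫((3*x**2 + 12*x + 3)/(x**3 + 2*x**2 - x - 2)) dx + ∫(-3/(x + 4)) dx.
Step 6. Evaluate the standard form [assuming x > -4]: now 6*x*cos(x)/5 - 3*log(x + 4) + 4*log(x + 5) - 6*sin(x)/5 + ∫((3*x**2 + 12*x + 3)/(x**3 + 2*x**2 - x - 2)) dx.
Step 7. Decompose ∫((3*x**2 + 12*x + 3)/(x**3 + 2*x**2 - x - 2)) dx by partial fractions, (3*x**2 + 12*x + 3)/(x**3 + 2*x**2 - x - 2) = -3/(x + 2) + 3/(x + 1) + 3/(x - 1): now 6*x*cos(x)/5 - 3*log(x + 4) + 4*log(x + 5) - 6*sin(x)/5 + ∫(3/(x - 1)) dx + ∫(3/(x + 1)) dx + ∫(-3/(x + 2)) dx.
Step 8. Evaluate the standard form [assuming x > -1]: now 6*x*cos(x)/5 + 3*log(x + 1) - 3*log(x + 4) + 4*log(x + 5) - 6*sin(x)/5 + ∫(3/(x - 1)) dx + ∫(-3/(x + 2)) dx.
Step 9. Evaluate the standard form [assuming x > 1]: now 6*x*cos(x)/5 + 3*log(x - 1) + 3*log(x + 1) - 3*log(x + 4) + 4*log(x + 5) - 6*sin(x)/5 + ∫(-3/(x + 2)) dx.
Step 10. Evaluate the standard form [assuming x > -2]: now 6*x*cos(x)/5 + 3*log(x - 1) + 3*log(x + 1) - 3*log(x + 2) - 3*log(x + 4) + 4*log(x + 5) - 6*sin(x)/5.
Answer: 6*x*cos(x)/5 + 3*log(x - 1) + 3*log(x + 1) - 3*log(x + 2) - 3*log(x + 4) + 4*log(x + 5) - 6*sin(x)/5.


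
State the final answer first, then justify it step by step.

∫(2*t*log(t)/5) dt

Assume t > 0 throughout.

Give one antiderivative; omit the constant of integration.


The answer is t**2*log(t)/5 - t**2/10.
Step 1. Integrate ∫(2*t*log(t)/5) dt by parts with u = log(t), dv = (2*t/5) dt, so v = t**2/5 [assuming t > 0]: now t**2*log(t)/5 + ∫(-t/5) dt.
Step 2. Evaluate the standard form: now t**2*log(t)/5 - t**2/10.
Answer: t**2*log(t)/5 - t**2/10.


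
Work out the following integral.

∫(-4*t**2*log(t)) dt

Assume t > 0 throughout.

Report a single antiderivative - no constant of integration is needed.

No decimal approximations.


Answer: -4*t**3*log(t)/3 + 4*t**3/9.


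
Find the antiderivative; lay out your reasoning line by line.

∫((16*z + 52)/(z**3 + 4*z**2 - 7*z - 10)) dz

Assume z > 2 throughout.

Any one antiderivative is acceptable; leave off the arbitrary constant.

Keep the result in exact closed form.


Step 1. Decompose ∫((16*z + 52)/(z**3 + 4*z**2 - 7*z - 10)) dz by partial fractions, (16*z + 52)/(z**3 + 4*z**2 - 7*z - 10) = -1/(z + 5) - 3/(z + 1) + 4/(z - 2): now ∫(4/(z - 2)) dz + ∫(-3/(z + 1)) dz + ∫(-1/(z + 5)) dz.
Step 2. Evaluate the standard form [assuming z > 2]: now 4*log(z - 2) + ∫(-3/(z + 1)) dz + ∫(-1/(z + 5)) dz.
Step 3. Evaluate the standard form [assuming z > -5]: now 4*log(z - 2) - log(z + 5) + ∫(-3/(z + 1)) dz.
Step 4. Evaluate the standard form [assuming z > -1]: now 4*log(z - 2) - 3*log(z + 1) - log(z + 5).
Answer: 4*log(z - 2) - 3*log(z + 1) - log(z + 5).


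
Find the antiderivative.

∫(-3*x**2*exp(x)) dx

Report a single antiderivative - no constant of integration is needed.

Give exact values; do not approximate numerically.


Answer: -3*x**2*exp(x) + 6*x*exp(x) - 6*exp(x).


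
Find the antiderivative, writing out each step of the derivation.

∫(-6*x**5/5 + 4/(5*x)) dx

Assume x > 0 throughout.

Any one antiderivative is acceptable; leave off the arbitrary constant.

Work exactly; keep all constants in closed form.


Step 1. Rewrite: now ∫(4/(5*x)) dx + ∫(-6*x**5/5) dx.
Step 2. Evaluate the standard form [assuming x > 0]: now 4*log(x)/5 + ∫(-6*x**5/5) dx.
Step 3. Evaluate the standard form: now -x**6/5 + 4*log(x)/5.
Answer: -x**6/5 + 4*log(x)/5.


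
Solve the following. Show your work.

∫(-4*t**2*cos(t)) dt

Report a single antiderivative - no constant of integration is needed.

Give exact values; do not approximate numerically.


Step 1. Integrate ∫(-4*t**2*cos(t)) dt by parts with u = t**2, dv = (-4*cos(t)) dt, so v = -4*sin(t): now -4*t**2*sin(t) + ∫(8*t*sin(t)) dt.
Step 2. Integrate ∫(8*t*sin(t)) dt by parts with u = t, dv = (8*sin(t)) dt, so v = -8*cos(t): now -4*t**2*sin(t) - 8*t*cos(t) + ∫(8*cos(t)) dt.
Step 3. Evaluate the standard form: now -4*t**2*sin(t) - 8*t*cos(t) + 8*sin(t).
Answer: -4*t**2*sin(t) - 8*t*cos(t) + 8*sin(t).


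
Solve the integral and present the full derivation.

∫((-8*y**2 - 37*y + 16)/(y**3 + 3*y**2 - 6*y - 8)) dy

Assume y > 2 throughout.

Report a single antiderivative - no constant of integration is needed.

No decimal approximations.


Step 1. Decompose ∫((-8*y**2 - 37*y + 16)/(y**3 + 3*y**2 - 6*y - 8)) dy by partial fractions, (-8*y**2 - 37*y + 16)/(y**3 + 3*y**2 - 6*y - 8) = 2/(y + 4) - 5/(y + 1) - 5/(y - 2): now ∫(-5/(y - 2)) dy + ∫(-5/(y + 1)) dy + ∫(2/(y + 4)) dy.
Step 2. Evaluate the standard form [assuming y > -1]: now -5*log(y + 1) + ∫(-5/(y - 2)) dy + ∫(2/(y + 4)) dy.
Step 3. Evaluate the standard form [assuming y > -4]: now -5*log(y + 1) + 2*log(y + 4) + ∫(-5/(y - 2)) dy.
Step 4. Evaluate the standard form [assuming y > 2]: now -5*log(y - 2) - 5*log(y + 1) + 2*log(y + 4).
Answer: -5*log(y - 2) - 5*log(y + 1) + 2*log(y + 4).


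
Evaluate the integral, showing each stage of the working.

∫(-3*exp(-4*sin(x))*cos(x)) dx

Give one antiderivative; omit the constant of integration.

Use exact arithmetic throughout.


Step 1. Substitute u = sin(x), turning ∫(-3*exp(-4*sin(x))*cos(x)) dx into ∫(-3*exp(-4*u)) du: now ∫(-3*exp(-4*u)) du.
Step 2. Evaluate the standard form: now 3*exp(-4*u)/4.
Step 3. Substitute back u = sin(x): now 3*exp(-4*sin(x))/4.
Answer: 3*exp(-4*sin(x))/4.


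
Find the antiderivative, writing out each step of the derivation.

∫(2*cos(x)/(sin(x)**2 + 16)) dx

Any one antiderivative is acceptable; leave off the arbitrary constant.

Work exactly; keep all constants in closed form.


Step 1. Substitute u = sin(x), turning ∫(2*cos(x)/(sin(x)**2 + 16)) dx into ∫(2/(u**2 + 16)) du: now ∫(2/(u**2 + 16)) du.
Step 2. Evaluate the standard form: now atan(u/4)/2.
Step 3. Substitute back u = sin(x): now atan(sin(x)/4)/2.
Answer: atan(sin(x)/4)/2.


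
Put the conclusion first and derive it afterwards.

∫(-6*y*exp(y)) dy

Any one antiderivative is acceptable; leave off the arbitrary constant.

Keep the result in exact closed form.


The answer is -6*y*exp(y) + 6*exp(y).
Step 1. Integrate ∫(-6*y*exp(y)) dy by parts with u = y, dv = (-6*exp(y)) dy, so v = -6*exp(y): now -6*y*exp(y) + ∫(6*exp(y)) dy.
Step 2. Evaluate the standard form: now -6*y*exp(y) + 6*exp(y).
Answer: -6*y*exp(y) + 6*exp(y).


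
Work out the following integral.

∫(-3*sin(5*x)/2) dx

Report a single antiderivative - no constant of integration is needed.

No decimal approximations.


Answer: 3*cos(5*x)/10.


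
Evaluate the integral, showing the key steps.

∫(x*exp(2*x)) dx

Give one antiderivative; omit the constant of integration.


Step 1. Integrate ∫(x*exp(2*x)) dx by parts with u = x, dv = (exp(2*x)) dx, so v = exp(2*x)/2: now x*exp(2*x)/2 + ∫(-exp(2*x)/2) dx.
Step 2. Evaluate the standard form: now x*exp(2*x)/2 - exp(2*x)/4.
Answer: x*exp(2*x)/2 - exp(2*x)/4.


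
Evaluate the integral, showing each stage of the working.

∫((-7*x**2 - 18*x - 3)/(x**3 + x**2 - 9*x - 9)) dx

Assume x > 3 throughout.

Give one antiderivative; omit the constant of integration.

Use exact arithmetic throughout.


Step 1. Decompose ∫((-7*x**2 - 18*x - 3)/(x**3 + x**2 - 9*x - 9)) dx by partial fractions, (-7*x**2 - 18*x - 3)/(x**3 + x**2 - 9*x - 9) = -1/(x + 3) - 1/(x + 1) - 5/(x - 3): now ∫(-5/(x - 3)) dx + ∫(-1/(x + 1)) dx + ∫(-1/(x + 3)) dx.
Step 2. Evaluate the standard form [assuming x > -1]: now -log(x + 1) + ∫(-5/(x - 3)) dx + ∫(-1/(x + 3)) dx.
Step 3. Evaluate the standard form [assuming x > -3]: now -log(x + 1) - log(x + 3) + ∫(-5/(x - 3)) dx.
Step 4. Evaluate the standard form [assuming x > 3]: now -5*log(x - 3) - log(x + 1) - log(x + 3).
Answer: -5*log(x - 3) - log(x + 1) - log(x + 3).


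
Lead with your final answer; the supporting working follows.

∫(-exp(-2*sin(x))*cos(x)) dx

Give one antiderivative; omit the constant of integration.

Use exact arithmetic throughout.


The answer is exp(-2*sin(x))/2.
Step 1. Substitute u = sin(x), turning ∫(-exp(-2*sin(x))*cos(x)) dx into ∫(-exp(-2*u)) du: now ∫(-exp(-2*u)) du.
Step 2. Evaluate the standard form: now exp(-2*u)/2.
Step 3. Substitute back u = sin(x): now exp(-2*sin(x))/2.
Answer: exp(-2*sin(x))/2.


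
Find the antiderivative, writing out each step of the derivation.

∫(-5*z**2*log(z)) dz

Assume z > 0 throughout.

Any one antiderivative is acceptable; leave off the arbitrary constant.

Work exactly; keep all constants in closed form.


Step 1. Integrate ∫(-5*z**2*log(z)) dz by parts with u = log(z), dv = (-5*z**2) dz, so v = -5*z**3/3 [assuming z > 0]: now -5*z**3*log(z)/3 + ∫(5*z**2/3) dz.
Step 2. Evaluate the standard form: now -5*z**3*log(z)/3 + 5*z**3/9.
Answer: -5*z**3*log(z)/3 + 5*z**3/9.


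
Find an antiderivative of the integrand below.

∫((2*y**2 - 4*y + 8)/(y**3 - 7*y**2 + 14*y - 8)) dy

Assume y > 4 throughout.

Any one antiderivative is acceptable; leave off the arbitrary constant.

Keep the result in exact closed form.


Answer: 4*log(y - 4) - 4*log(y - 2) + 2*log(y - 1).


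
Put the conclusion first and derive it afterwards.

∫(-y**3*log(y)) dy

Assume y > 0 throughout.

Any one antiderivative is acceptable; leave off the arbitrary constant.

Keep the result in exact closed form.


The answer is -y**4*log(y)/4 + y**4/16.
Step 1. Integrate ∫(-y**3*log(y)) dy by parts with u = log(y), dv = (-y**3) dy, so v = -y**4/4 [assuming y > 0]: now -y**4*log(y)/4 + ∫(y**3/4) dy.
Step 2. Evaluate the standard form: now -y**4*log(y)/4 + y**4/16.
Answer: -y**4*log(y)/4 + y**4/16.


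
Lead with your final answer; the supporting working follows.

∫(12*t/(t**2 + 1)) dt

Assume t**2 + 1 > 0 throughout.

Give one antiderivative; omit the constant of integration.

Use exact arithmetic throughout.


The answer is 6*log(t**2 + 1).
Step 1. Substitute u = t**2 + 1, turning ∫(12*t/(t**2 + 1)) dt into ∫(6/u) du: now ∫(6/u) du.
Step 2. Evaluate the standard form [assuming u > 0]: now 6*log(u).
Step 3. Substitute back u = t**2 + 1: now 6*log(t**2 + 1).
Answer: 6*log(t**2 + 1).


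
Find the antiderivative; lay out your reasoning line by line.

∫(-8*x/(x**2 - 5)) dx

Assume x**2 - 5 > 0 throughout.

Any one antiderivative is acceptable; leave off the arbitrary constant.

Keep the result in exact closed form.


Step 1. Substitute u = x**2 - 5, turning ∫(-8*x/(x**2 - 5)) dx into ∫(-4/u) du: now ∫(-4/u) du.
Step 2. Evaluate the standard form [assuming u > 0]: now -4*log(u).
Step 3. Substitute back u = x**2 - 5: now -4*log(x**2 - 5).
Answer: -4*log(x**2 - 5).


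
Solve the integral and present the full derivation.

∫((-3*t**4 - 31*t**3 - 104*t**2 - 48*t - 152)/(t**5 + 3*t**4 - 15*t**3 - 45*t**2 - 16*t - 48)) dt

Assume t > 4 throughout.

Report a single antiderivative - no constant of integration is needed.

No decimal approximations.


Step 1. Decompose ∫((-3*t**4 - 31*t**3 - 104*t**2 - 48*t - 152)/(t**5 + 3*t**4 - 15*t**3 - 45*t**2 - 16*t - 48)) dt by partial fractions, (-3*t**4 - 31*t**3 - 104*t**2 - 48*t - 152)/(t**5 + 3*t**4 - 15*t**3 - 45*t**2 - 16*t - 48) = 1/(t**2 + 1) - 3/(t + 4) + 5/(t + 3) - 5/(t - 4): now ∫(-5/(t - 4)) dt + ∫(5/(t + 3)) dt + ∫(-3/(t + 4)) dt + ∫(1/(t**2 + 1)) dt.
Step 2. Evaluate the standard form [assuming t > -3]: now 5*log(t + 3) + ∫(-5/(t - 4)) dt + ∫(-3/(t + 4)) dt + ∫(1/(t**2 + 1)) dt.
Step 3. Evaluate the standard form [assuming t > 4]: now -5*log(t - 4) + 5*log(t + 3) + ∫(-3/(t + 4)) dt + ∫(1/(t**2 + 1)) dt.
Step 4. Evaluate the standard form [assuming t > -4]: now -5*log(t - 4) + 5*log(t + 3) - 3*log(t + 4) + ∫(1/(t**2 + 1)) dt.
Step 5. Evaluate the standard form: now -5*log(t - 4) + 5*log(t + 3) - 3*log(t + 4) + atan(t).
Answer: -5*log(t - 4) + 5*log(t + 3) - 3*log(t + 4) + atan(t).


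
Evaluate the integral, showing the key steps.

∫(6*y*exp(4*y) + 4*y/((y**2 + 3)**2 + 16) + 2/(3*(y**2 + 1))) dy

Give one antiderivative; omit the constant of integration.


Step 1. Rewrite: now ∫(4*y/((y**2 + 3)**2 + 16)) dy + ∫(6*y*exp(4*y)) dy + ∫(2/(3*(y**2 + 1))) dy.
Step 2. Substitute u = y**2 + 3, turning ∫(4*y/((y**2 + 3)**2 + 16)) dy into ∫(2/(u**2 + 16)) du: now ∫(6*y*exp(4*y)) dy + ∫(2/(u**2 + 16)) du + ∫(2/(3*(y**2 + 1))) dy.
Step 3. Evaluate the standard form: now atan(u/4)/2 + ∫(6*y*exp(4*y)) dy + ∫(2/(3*(y**2 + 1))) dy.
Step 4. Substitute back u = y**2 + 3: now atan(y**2/4 + 3/4)/2 + ∫(6*y*exp(4*y)) dy + ∫(2/(3*(y**2 + 1))) dy.
Step 5. Evaluate the standard form: now 2*atan(y)/3 + atan(y**2/4 + 3/4)/2 + ∫(6*y*exp(4*y)) dy.
Step 6. Integrate ∫(6*y*exp(4*y)) dy by parts with u = y, dv = (6*exp(4*y)) dy, so v = 3*exp(4*y)/2: now 3*y*exp(4*y)/2 + 2*atan(y)/3 + atan(y**2/4 + 3/4)/2 + ∫(-3*exp(4*y)/2) dy.
Step 7. Evaluate the standard form: now 3*y*exp(4*y)/2 - 3*exp(4*y)/8 + 2*atan(y)/3 + atan(y**2/4 + 3/4)/2.
Answer: 3*y*exp(4*y)/2 - 3*exp(4*y)/8 + 2*atan(y)/3 + atan(y**2/4 + 3/4)/2.


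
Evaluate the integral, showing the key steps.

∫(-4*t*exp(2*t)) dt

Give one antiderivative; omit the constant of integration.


Step 1. Integrate ∫(-4*t*exp(2*t)) dt by parts with u = t, dv = (-4*exp(2*t)) dt, so v = -2*exp(2*t): now -2*t*exp(2*t) + ∫(2*exp(2*t)) dt.
Step 2. Evaluate the standard form: now -2*t*exp(2*t) + exp(2*t).
Answer: -2*t*exp(2*t) + exp(2*t).


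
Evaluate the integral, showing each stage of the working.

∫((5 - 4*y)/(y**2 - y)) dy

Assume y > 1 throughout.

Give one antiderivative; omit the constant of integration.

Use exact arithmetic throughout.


Step 1. Decompose ∫((5 - 4*y)/(y**2 - y)) dy by partial fractions, (5 - 4*y)/(y**2 - y) = 1/(y - 1) - 5/y: now ∫(-5/y) dy + ∫(1/(y - 1)) dy.
Step 2. Evaluate the standard form [assuming y > 1]: now log(y - 1) + ∫(-5/y) dy.
Step 3. Evaluate the standard form [assuming y > 0]: now -5*log(y) + log(y - 1).
Answer: -5*log(y) + log(y - 1).


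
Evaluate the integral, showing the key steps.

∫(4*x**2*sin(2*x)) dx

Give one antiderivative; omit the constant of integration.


Step 1. Integrate ∫(4*x**2*sin(2*x)) dx by parts with u = x**2, dv = (4*sin(2*x)) dx, so v = -2*cos(2*x): now -2*x**2*cos(2*x) + ∫(4*x*cos(2*x)) dx.
Step 2. Integrate ∫(4*x*cos(2*x)) dx by parts with u = x, dv = (4*cos(2*x)) dx, so v = 2*sin(2*x): now -2*x**2*cos(2*x) + 2*x*sin(2*x) + ∫(-2*sin(2*x)) dx.
Step 3. Evaluate the standard form: now -2*x**2*cos(2*x) + 2*x*sin(2*x) + cos(2*x).
Answer: -2*x**2*cos(2*x) + 2*x*sin(2*x) + cos(2*x).


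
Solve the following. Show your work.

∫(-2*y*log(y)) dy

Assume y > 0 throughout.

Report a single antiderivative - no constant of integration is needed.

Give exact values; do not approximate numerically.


Step 1. Integrate ∫(-2*y*log(y)) dy by parts with u = log(y), dv = (-2*y) dy, so v = -y**2 [assuming y > 0]: now -y**2*log(y) + ∫(y) dy.
Step 2. Evaluate the standard form: now -y**2*log(y) + y**2/2.
Answer: -y**2*log(y) + y**2/2.


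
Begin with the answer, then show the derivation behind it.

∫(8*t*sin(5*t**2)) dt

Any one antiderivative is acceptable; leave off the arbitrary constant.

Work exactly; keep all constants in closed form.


The answer is -4*cos(5*t**2)/5.
Step 1. Substitute u = t**2, turning ∫(8*t*sin(5*t**2)) dt into ∫(4*sin(5*u)) du: now ∫(4*sin(5*u)) du.
Step 2. Evaluate the standard form: now -4*cos(5*u)/5.
Step 3. Substitute back u = t**2: now -4*cos(5*t**2)/5.
Answer: -4*cos(5*t**2)/5.


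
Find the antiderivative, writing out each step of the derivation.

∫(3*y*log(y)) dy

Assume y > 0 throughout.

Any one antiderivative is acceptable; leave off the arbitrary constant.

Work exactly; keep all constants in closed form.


Step 1. Integrate ∫(3*y*log(y)) dy by parts with u = log(y), dv = (3*y) dy, so v = 3*y**2/2 [assuming y > 0]: now 3*y**2*log(y)/2 + ∫(-3*y/2) dy.
Step 2. Evaluate the standard form: now 3*y**2*log(y)/2 - 3*y**2/4.
Answer: 3*y**2*log(y)/2 - 3*y**2/4.


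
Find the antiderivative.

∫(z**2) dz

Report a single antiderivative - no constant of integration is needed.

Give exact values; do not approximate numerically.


Answer: z**3/3.


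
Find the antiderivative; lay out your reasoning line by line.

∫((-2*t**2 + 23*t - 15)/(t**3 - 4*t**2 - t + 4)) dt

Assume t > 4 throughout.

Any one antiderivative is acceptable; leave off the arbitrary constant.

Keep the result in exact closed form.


Step 1. Decompose ∫((-2*t**2 + 23*t - 15)/(t**3 - 4*t**2 - t + 4)) dt by partial fractions, (-2*t**2 + 23*t - 15)/(t**3 - 4*t**2 - t + 4) = -4/(t + 1) - 1/(t - 1) + 3/(t - 4): now ∫(3/(t - 4)) dt + ∫(-1/(t - 1)) dt + ∫(-4/(t + 1)) dt.
Step 2. Evaluate the standard form [assuming t > 4]: now 3*log(t - 4) + ∫(-1/(t - 1)) dt + ∫(-4/(t + 1)) dt.
Step 3. Evaluate the standard form [assuming t > -1]: now 3*log(t - 4) - 4*log(t + 1) + ∫(-1/(t - 1)) dt.
Step 4. Evaluate the standard form [assuming t > 1]: now 3*log(t - 4) - log(t - 1) - 4*log(t + 1).
Answer: 3*log(t - 4) - log(t - 1) - 4*log(t + 1).


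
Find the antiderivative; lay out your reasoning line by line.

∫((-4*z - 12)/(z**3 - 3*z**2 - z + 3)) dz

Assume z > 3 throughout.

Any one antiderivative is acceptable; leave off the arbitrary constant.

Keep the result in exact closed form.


Step 1. Decompose ∫((-4*z - 12)/(z**3 - 3*z**2 - z + 3)) dz by partial fractions, (-4*z - 12)/(z**3 - 3*z**2 - z + 3) = -1/(z + 1) + 4/(z - 1) - 3/(z - 3): now ∫(-3/(z - 3)) dz + ∫(4/(z - 1)) dz + ∫(-1/(z + 1)) dz.
Step 2. Evaluate the standard form [assuming z > 3]: now -3*log(z - 3) + ∫(4/(z - 1)) dz + ∫(-1/(z + 1)) dz.
Step 3. Evaluate the standard form [assuming z > 1]: now -3*log(z - 3) + 4*log(z - 1) + ∫(-1/(z + 1)) dz.
Step 4. Evaluate the standard form [assuming z > -1]: now -3*log(z - 3) + 4*log(z - 1) - log(z + 1).
Answer: -3*log(z - 3) + 4*log(z - 1) - log(z + 1).


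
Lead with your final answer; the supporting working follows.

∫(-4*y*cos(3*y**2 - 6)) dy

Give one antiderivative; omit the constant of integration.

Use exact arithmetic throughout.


The answer is -2*sin(3*y**2 - 6)/3.
Step 1. Substitute u = y**2 - 2, turning ∫(-4*y*cos(3*y**2 - 6)) dy into ∫(-2*cos(3*u)) du: now ∫(-2*cos(3*u)) du.
Step 2. Evaluate the standard form: now -2*sin(3*u)/3.
Step 3. Substitute back u = y**2 - 2: now -2*sin(3*y**2 - 6)/3.
Answer: -2*sin(3*y**2 - 6)/3.


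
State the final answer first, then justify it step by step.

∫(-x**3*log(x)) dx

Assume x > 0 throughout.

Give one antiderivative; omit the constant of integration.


The answer is -x**4*log(x)/4 + x**4/16.
Step 1. Integrate ∫(-x**3*log(x)) dx by parts with u = log(x), dv = (-x**3) dx, so v = -x**4/4 [assuming x > 0]: now -x**4*log(x)/4 + ∫(x**3/4) dx.
Step 2. Evaluate the standard form: now -x**4*log(x)/4 + x**4/16.
Answer: -x**4*log(x)/4 + x**4/16.


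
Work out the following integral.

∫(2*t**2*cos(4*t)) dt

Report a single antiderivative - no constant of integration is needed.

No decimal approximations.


Answer: t**2*sin(4*t)/2 + t*cos(4*t)/4 - sin(4*t)/16.


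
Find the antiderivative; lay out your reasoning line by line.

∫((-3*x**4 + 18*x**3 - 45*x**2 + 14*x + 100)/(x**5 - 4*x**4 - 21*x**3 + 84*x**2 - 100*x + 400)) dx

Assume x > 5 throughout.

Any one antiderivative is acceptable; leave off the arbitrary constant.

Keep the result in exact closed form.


Step 1. Decompose ∫((-3*x**4 + 18*x**3 - 45*x**2 + 14*x + 100)/(x**5 - 4*x**4 - 21*x**3 + 84*x**2 - 100*x + 400)) dx by partial fractions, (-3*x**4 + 18*x**3 - 45*x**2 + 14*x + 100)/(x**5 - 4*x**4 - 21*x**3 + 84*x**2 - 100*x + 400) = 2/(x**2 + 4) - 2/(x + 5) + 1/(x - 4) - 2/(x - 5): now ∫(-2/(x - 5)) dx + ∫(1/(x - 4)) dx + ∫(-2/(x + 5)) dx + ∫(2/(x**2 + 4)) dx.
Step 2. Evaluate the standard form [assuming x > -5]: now -2*log(x + 5) + ∫(-2/(x - 5)) dx + ∫(1/(x - 4)) dx + ∫(2/(x**2 + 4)) dx.
Step 3. Evaluate the standard form [assuming x > 4]: now log(x - 4) - 2*log(x + 5) + ∫(-2/(x - 5)) dx + ∫(2/(x**2 + 4)) dx.
Step 4. Evaluate the standard form [assuming x > 5]: now -2*log(x - 5) + log(x - 4) - 2*log(x + 5) + ∫(2/(x**2 + 4)) dx.
Step 5. Evaluate the standard form: now -2*log(x - 5) + log(x - 4) - 2*log(x + 5) + atan(x/2).
Answer: -2*log(x - 5) + log(x - 4) - 2*log(x + 5) + atan(x/2).


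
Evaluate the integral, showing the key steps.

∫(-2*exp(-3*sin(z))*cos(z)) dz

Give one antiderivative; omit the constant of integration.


Step 1. Substitute u = sin(z), turning ∫(-2*exp(-3*sin(z))*cos(z)) dz into ∫(-2*exp(-3*u)) du: now ∫(-2*exp(-3*u)) du.
Step 2. Evaluate the standard form: now 2*exp(-3*u)/3.
Step 3. Substitute back u = sin(z): now 2*exp(-3*sin(z))/3.
Answer: 2*exp(-3*sin(z))/3.


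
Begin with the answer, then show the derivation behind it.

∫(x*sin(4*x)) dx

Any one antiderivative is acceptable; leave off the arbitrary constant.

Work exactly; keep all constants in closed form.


The answer is -x*cos(4*x)/4 + sin(4*x)/16.
Step 1. Integrate ∫(x*sin(4*x)) dx by parts with u = x, dv = (sin(4*x)) dx, so v = -cos(4*x)/4: now -x*cos(4*x)/4 + ∫(cos(4*x)/4) dx.
Step 2. Evaluate the standard form: now -x*cos(4*x)/4 + sin(4*x)/16.
Answer: -x*cos(4*x)/4 + sin(4*x)/16.


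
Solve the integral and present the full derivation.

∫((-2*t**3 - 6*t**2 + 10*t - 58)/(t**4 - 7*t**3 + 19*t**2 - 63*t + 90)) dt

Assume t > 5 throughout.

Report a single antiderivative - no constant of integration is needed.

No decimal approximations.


Step 1. Decompose ∫((-2*t**3 - 6*t**2 + 10*t - 58)/(t**4 - 7*t**3 + 19*t**2 - 63*t + 90)) dt by partial fractions, (-2*t**3 - 6*t**2 + 10*t - 58)/(t**4 - 7*t**3 + 19*t**2 - 63*t + 90) = -4/(t**2 + 9) + 2/(t - 2) - 4/(t - 5): now ∫(-4/(t - 5)) dt + ∫(2/(t - 2)) dt + ∫(-4/(t**2 + 9)) dt.
Step 2. Evaluate the standard form [assuming t > 5]: now -4*log(t - 5) + ∫(2/(t - 2)) dt + ∫(-4/(t**2 + 9)) dt.
Step 3. Evaluate the standard form [assuming t > 2]: now -4*log(t - 5) + 2*log(t - 2) + ∫(-4/(t**2 + 9)) dt.
Step 4. Evaluate the standard form: now -4*log(t - 5) + 2*log(t - 2) - 4*atan(t/3)/3.
Answer: -4*log(t - 5) + 2*log(t - 2) - 4*atan(t/3)/3.


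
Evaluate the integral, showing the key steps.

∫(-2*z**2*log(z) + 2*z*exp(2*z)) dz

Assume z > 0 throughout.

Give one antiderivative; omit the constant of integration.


Step 1. Rewrite: now ∫(2*z*exp(2*z)) dz + ∫(-2*z**2*log(z)) dz.
Step 2. Integrate ∫(2*z*exp(2*z)) dz by parts with u = z, dv = (2*exp(2*z)) dz, so v = exp(2*z): now z*exp(2*z) + ∫(-2*z**2*log(z)) dz + ∫(-exp(2*z)) dz.
Step 3. Evaluate the standard form: now z*exp(2*z) - exp(2*z)/2 + ∫(-2*z**2*log(z)) dz.
Step 4. Integrate ∫(-2*z**2*log(z)) dz by parts with u = log(z), dv = (-2*z**2) dz, so v = -2*z**3/3 [assuming z > 0]: now -2*z**3*log(z)/3 + z*exp(2*z) - exp(2*z)/2 + ∫(2*z**2/3) dz.
Step 5. Evaluate the standard form: now -2*z**3*log(z)/3 + 2*z**3/9 + z*exp(2*z) - exp(2*z)/2.
Answer: -2*z**3*log(z)/3 + 2*z**3/9 + z*exp(2*z) - exp(2*z)/2.


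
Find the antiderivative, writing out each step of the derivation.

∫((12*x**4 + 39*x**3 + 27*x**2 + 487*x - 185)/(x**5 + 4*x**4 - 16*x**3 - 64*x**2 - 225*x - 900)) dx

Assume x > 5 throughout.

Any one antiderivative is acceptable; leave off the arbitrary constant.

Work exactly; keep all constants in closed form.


Step 1. Decompose ∫((12*x**4 + 39*x**3 + 27*x**2 + 487*x - 185)/(x**5 + 4*x**4 - 16*x**3 - 64*x**2 - 225*x - 900)) dx by partial fractions, (12*x**4 + 39*x**3 + 27*x**2 + 487*x - 185)/(x**5 + 4*x**4 - 16*x**3 - 64*x**2 - 225*x - 900) = -4/(x**2 + 9) + 2/(x + 5) + 5/(x + 4) + 5/(x - 5): now ∫(5/(x - 5)) dx + ∫(5/(x + 4)) dx + ∫(2/(x + 5)) dx + ∫(-4/(x**2 + 9)) dx.
Step 2. Evaluate the standard form [assuming x > 5]: now 5*log(x - 5) + ∫(5/(x + 4)) dx + ∫(2/(x + 5)) dx + ∫(-4/(x**2 + 9)) dx.
Step 3. Evaluate the standard form [assuming x > -4]: now 5*log(x - 5) + 5*log(x + 4) + ∫(2/(x + 5)) dx + ∫(-4/(x**2 + 9)) dx.
Step 4. Evaluate the standard form [assuming x > -5]: now 5*log(x - 5) + 5*log(x + 4) + 2*log(x + 5) + ∫(-4/(x**2 + 9)) dx.
Step 5. Evaluate the standard form: now 5*log(x - 5) + 5*log(x + 4) + 2*log(x + 5) - 4*atan(x/3)/3.
Answer: 5*log(x - 5) + 5*log(x + 4) + 2*log(x + 5) - 4*atan(x/3)/3.


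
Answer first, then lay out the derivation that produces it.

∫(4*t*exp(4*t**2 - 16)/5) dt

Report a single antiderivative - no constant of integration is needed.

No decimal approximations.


The answer is exp(4*t**2 - 16)/10.
Step 1. Substitute u = t**2 - 4, turning ∫(4*t*exp(4*t**2 - 16)/5) dt into ∫(2*exp(4*u)/5) du: now ∫(2*exp(4*u)/5) du.
Step 2. Evaluate the standard form: now exp(4*u)/10.
Step 3. Substitute back u = t**2 - 4: now exp(4*t**2 - 16)/10.
Answer: exp(4*t**2 - 16)/10.


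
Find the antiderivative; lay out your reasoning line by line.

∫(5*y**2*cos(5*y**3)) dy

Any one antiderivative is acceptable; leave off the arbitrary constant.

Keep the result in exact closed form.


Step 1. Substitute u = y**3, turning ∫(5*y**2*cos(5*y**3)) dy into ∫(5*cos(5*u)/3) du: now ∫(5*cos(5*u)/3) du.
Step 2. Evaluate the standard form: now sin(5*u)/3.
Step 3. Substitute back u = y**3: now sin(5*y**3)/3.
Answer: sin(5*y**3)/3.


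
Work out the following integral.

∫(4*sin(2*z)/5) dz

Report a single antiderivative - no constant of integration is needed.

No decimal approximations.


Answer: -2*cos(2*z)/5.


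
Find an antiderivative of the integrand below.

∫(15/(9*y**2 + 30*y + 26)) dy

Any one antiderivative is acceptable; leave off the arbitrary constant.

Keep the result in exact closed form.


Answer: 5*atan(3*y + 5).


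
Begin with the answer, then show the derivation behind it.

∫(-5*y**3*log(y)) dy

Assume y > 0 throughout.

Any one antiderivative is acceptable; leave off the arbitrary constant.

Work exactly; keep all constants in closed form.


The answer is -5*y**4*log(y)/4 + 5*y**4/16.
Step 1. Integrate ∫(-5*y**3*log(y)) dy by parts with u = log(y), dv = (-5*y**3) dy, so v = -5*y**4/4 [assuming y > 0]: now -5*y**4*log(y)/4 + ∫(5*y**3/4) dy.
Step 2. Evaluate the standard form: now -5*y**4*log(y)/4 + 5*y**4/16.
Answer: -5*y**4*log(y)/4 + 5*y**4/16.


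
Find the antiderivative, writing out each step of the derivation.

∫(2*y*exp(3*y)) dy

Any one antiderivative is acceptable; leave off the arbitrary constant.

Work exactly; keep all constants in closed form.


Step 1. Integrate ∫(2*y*exp(3*y)) dy by parts with u = y, dv = (2*exp(3*y)) dy, so v = 2*exp(3*y)/3: now 2*y*exp(3*y)/3 + ∫(-2*exp(3*y)/3) dy.
Step 2. Evaluate the standard form: now 2*y*exp(3*y)/3 - 2*exp(3*y)/9.
Answer: 2*y*exp(3*y)/3 - 2*exp(3*y)/9.


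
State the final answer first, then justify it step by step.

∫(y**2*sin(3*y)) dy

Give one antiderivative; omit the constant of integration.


The answer is -y**2*cos(3*y)/3 + 2*y*sin(3*y)/9 + 2*cos(3*y)/27.
Step 1. Integrate ∫(y**2*sin(3*y)) dy by parts with u = y**2, dv = (sin(3*y)) dy, so v = -cos(3*y)/3: now -y**2*cos(3*y)/3 + ∫(2*y*cos(3*y)/3) dy.
Step 2. Integrate ∫(2*y*cos(3*y)/3) dy by parts with u = y, dv = (2*cos(3*y)/3) dy, so v = 2*sin(3*y)/9: now -y**2*cos(3*y)/3 + 2*y*sin(3*y)/9 + ∫(-2*sin(3*y)/9) dy.
Step 3. Evaluate the standard form: now -y**2*cos(3*y)/3 + 2*y*sin(3*y)/9 + 2*cos(3*y)/27.
Answer: -y**2*cos(3*y)/3 + 2*y*sin(3*y)/9 + 2*cos(3*y)/27.


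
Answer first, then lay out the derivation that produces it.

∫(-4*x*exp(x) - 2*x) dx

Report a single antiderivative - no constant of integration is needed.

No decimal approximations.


The answer is -x**2 - 4*x*exp(x) + 4*exp(x).
Step 1. Rewrite: now ∫(-2*x) dx + ∫(-4*x*exp(x)) dx.
Step 2. Evaluate the standard form: now -x**2 + ∫(-4*x*exp(x)) dx.
Step 3. Integrate ∫(-4*x*exp(x)) dx by parts with u = x, dv = (-4*exp(x)) dx, so v = -4*exp(x): now -x**2 - 4*x*exp(x) + ∫(4*exp(x)) dx.
Step 4. Evaluate the standard form: now -x**2 - 4*x*exp(x) + 4*exp(x).
Answer: -x**2 - 4*x*exp(x) + 4*exp(x).


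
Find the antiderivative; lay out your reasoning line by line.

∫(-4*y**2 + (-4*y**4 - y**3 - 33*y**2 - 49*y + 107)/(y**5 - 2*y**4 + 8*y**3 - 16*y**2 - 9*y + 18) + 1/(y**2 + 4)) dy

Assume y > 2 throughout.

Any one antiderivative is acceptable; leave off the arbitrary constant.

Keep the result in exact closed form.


Step 1. Rewrite: now ∫(-4*y**2) dy + ∫((-4*y**4 - y**3 - 33*y**2 - 49*y + 107)/(y**5 - 2*y**4 + 8*y**3 - 16*y**2 - 9*y + 18)) dy + ∫(1/(y**2 + 4)) dy.
Step 2. Decompose ∫((-4*y**4 - y**3 - 33*y**2 - 49*y + 107)/(y**5 - 2*y**4 + 8*y**3 - 16*y**2 - 9*y + 18)) dy by partial fractions, (-4*y**4 - y**3 - 33*y**2 - 49*y + 107)/(y**5 - 2*y**4 + 8*y**3 - 16*y**2 - 9*y + 18) = 4/(y**2 + 9) + 2/(y + 1) - 1/(y - 1) - 5/(y - 2): now ∫(-4*y**2) dy + ∫(-5/(y - 2)) dy + ∫(-1/(y - 1)) dy + ∫(2/(y + 1)) dy + ∫(1/(y**2 + 4)) dy + ∫(4/(y**2 + 9)) dy.
Step 3. Evaluate the standard form [assuming y > 2]: now -5*log(y - 2) + ∫(-4*y**2) dy + ∫(-1/(y - 1)) dy + ∫(2/(y + 1)) dy + ∫(1/(y**2 + 4)) dy + ∫(4/(y**2 + 9)) dy.
Step 4. Evaluate the standard form [assuming y > -1]: now -5*log(y - 2) + 2*log(y + 1) + ∫(-4*y**2) dy + ∫(-1/(y - 1)) dy + ∫(1/(y**2 + 4)) dy + ∫(4/(y**2 + 9)) dy.
Step 5. Evaluate the standard form [assuming y > 1]: now -5*log(y - 2) - log(y - 1) + 2*log(y + 1) + ∫(-4*y**2) dy + ∫(1/(y**2 + 4)) dy + ∫(4/(y**2 + 9)) dy.
Step 6. Evaluate the standard form: now -5*log(y - 2) - log(y - 1) + 2*log(y + 1) + 4*atan(y/3)/3 + ∫(-4*y**2) dy + ∫(1/(y**2 + 4)) dy.
Step 7. Evaluate the standard form: now -4*y**3/3 - 5*log(y - 2) - log(y - 1) + 2*log(y + 1) + 4*atan(y/3)/3 + ∫(1/(y**2 + 4)) dy.
Step 8. Evaluate the standard form: now -4*y**3/3 - 5*log(y - 2) - log(y - 1) + 2*log(y + 1) + 4*atan(y/3)/3 + atan(y/2)/2.
Answer: -4*y**3/3 - 5*log(y - 2) - log(y - 1) + 2*log(y + 1) + 4*atan(y/3)/3 + atan(y/2)/2.


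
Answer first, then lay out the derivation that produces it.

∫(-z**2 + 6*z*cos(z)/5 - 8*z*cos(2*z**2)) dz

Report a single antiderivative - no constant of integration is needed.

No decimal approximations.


The answer is -z**3/3 + 6*z*sin(z)/5 - 2*sin(2*z**2) + 6*cos(z)/5.
Step 1. Rewrite: now ∫(-z**2) dz + ∫(6*z*cos(z)/5) dz + ∫(-8*z*cos(2*z**2)) dz.
Step 2. Integrate ∫(6*z*cos(z)/5) dz by parts with u = z, dv = (6*cos(z)/5) dz, so v = 6*sin(z)/5: now 6*z*sin(z)/5 + ∫(-z**2) dz + ∫(-8*z*cos(2*z**2)) dz + ∫(-6*sin(z)/5) dz.
Step 3. Evaluate the standard form: now 6*z*sin(z)/5 + 6*cos(z)/5 + ∫(-z**2) dz + ∫(-8*z*cos(2*z**2)) dz.
Step 4. Substitute u = z**2, turning ∫(-8*z*cos(2*z**2)) dz into ∫(-4*cos(2*u)) du: now 6*z*sin(z)/5 + 6*cos(z)/5 + ∫(-z**2) dz + ∫(-4*cos(2*u)) du.
Step 5. Evaluate the standard form: now 6*z*sin(z)/5 - 2*sin(2*u) + 6*cos(z)/5 + ∫(-z**2) dz.
Step 6. Substitute back u = z**2: now 6*z*sin(z)/5 - 2*sin(2*z**2) + 6*cos(z)/5 + ∫(-z**2) dz.
Step 7. Evaluate the standard form: now -z**3/3 + 6*z*sin(z)/5 - 2*sin(2*z**2) + 6*cos(z)/5.
Answer: -z**3/3 + 6*z*sin(z)/5 - 2*sin(2*z**2) + 6*cos(z)/5.


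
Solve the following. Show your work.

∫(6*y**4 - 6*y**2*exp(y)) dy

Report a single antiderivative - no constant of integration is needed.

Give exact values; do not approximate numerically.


Step 1. Rewrite: now ∫(6*y**4) dy + ∫(-6*y**2*exp(y)) dy.
Step 2. Evaluate the standard form: now 6*y**5/5 + ∫(-6*y**2*exp(y)) dy.
Step 3. Integrate ∫(-6*y**2*exp(y)) dy by parts with u = y**2, dv = (-6*exp(y)) dy, so v = -6*exp(y): now 6*y**5/5 - 6*y**2*exp(y) + ∫(12*y*exp(y)) dy.
Step 4. Integrate ∫(12*y*exp(y)) dy by parts with u = y, dv = (12*exp(y)) dy, so v = 12*exp(y): now 6*y**5/5 - 6*y**2*exp(y) + 12*y*exp(y) + ∫(-12*exp(y)) dy.
Step 5. Evaluate the standard form: now 6*y**5/5 - 6*y**2*exp(y) + 12*y*exp(y) - 12*exp(y).
Answer: 6*y**5/5 - 6*y**2*exp(y) + 12*y*exp(y) - 12*exp(y).


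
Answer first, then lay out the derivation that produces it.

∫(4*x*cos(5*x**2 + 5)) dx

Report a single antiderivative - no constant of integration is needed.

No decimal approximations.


The answer is 2*sin(5*x**2 + 5)/5.
Step 1. Substitute u = x**2 + 1, turning ∫(4*x*cos(5*x**2 + 5)) dx into ∫(2*cos(5*u)) du: now ∫(2*cos(5*u)) du.
Step 2. Evaluate the standard form: now 2*sin(5*u)/5.
Step 3. Substitute back u = x**2 + 1: now 2*sin(5*x**2 + 5)/5.
Answer: 2*sin(5*x**2 + 5)/5.


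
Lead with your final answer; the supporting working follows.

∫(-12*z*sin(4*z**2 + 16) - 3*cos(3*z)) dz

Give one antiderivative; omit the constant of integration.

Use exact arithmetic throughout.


The answer is -sin(3*z) + 3*cos(4*z**2 + 16)/2.
Step 1. Rewrite: now ∫(-12*z*sin(4*z**2 + 16)) dz + ∫(-3*cos(3*z)) dz.
Step 2. Evaluate the standard form: now -sin(3*z) + ∫(-12*z*sin(4*z**2 + 16)) dz.
Step 3. Substitute u = z**2 + 4, turning ∫(-12*z*sin(4*z**2 + 16)) dz into ∫(-6*sin(4*u)) du: now -sin(3*z) + ∫(-6*sin(4*u)) du.
Step 4. Evaluate the standard form: now -sin(3*z) + 3*cos(4*u)/2.
Step 5. Substitute back u = z**2 + 4: now -sin(3*z) + 3*cos(4*z**2 + 16)/2.
Answer: -sin(3*z) + 3*cos(4*z**2 + 16)/2.


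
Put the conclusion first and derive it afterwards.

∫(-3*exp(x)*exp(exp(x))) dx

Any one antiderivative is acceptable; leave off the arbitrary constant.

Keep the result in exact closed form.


The answer is -3*exp(exp(x)).
Step 1. Substitute u = exp(x), turning ∫(-3*exp(x)*exp(exp(x))) dx into ∫(-3*exp(u)) du: now ∫(-3*exp(u)) du.
Step 2. Evaluate the standard form: now -3*exp(u).
Step 3. Substitute back u = exp(x): now -3*exp(exp(x)).
Answer: -3*exp(exp(x)).


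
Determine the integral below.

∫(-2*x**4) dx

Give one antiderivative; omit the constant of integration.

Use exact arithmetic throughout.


Answer: -2*x**5/5.


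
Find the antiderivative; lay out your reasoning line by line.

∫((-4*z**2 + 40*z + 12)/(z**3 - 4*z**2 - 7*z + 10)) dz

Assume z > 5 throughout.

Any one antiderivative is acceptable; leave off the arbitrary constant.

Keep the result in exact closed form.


Step 1. Decompose ∫((-4*z**2 + 40*z + 12)/(z**3 - 4*z**2 - 7*z + 10)) dz by partial fractions, (-4*z**2 + 40*z + 12)/(z**3 - 4*z**2 - 7*z + 10) = -4/(z + 2) - 4/(z - 1) + 4/(z - 5): now ∫(4/(z - 5)) dz + ∫(-4/(z - 1)) dz + ∫(-4/(z + 2)) dz.
Step 2. Evaluate the standard form [assuming z > -2]: now -4*log(z + 2) + ∫(4/(z - 5)) dz + ∫(-4/(z - 1)) dz.
Step 3. Evaluate the standard form [assuming z > 5]: now 4*log(z - 5) - 4*log(z + 2) + ∫(-4/(z - 1)) dz.
Step 4. Evaluate the standard form [assuming z > 1]: now 4*log(z - 5) - 4*log(z - 1) - 4*log(z + 2).
Answer: 4*log(z - 5) - 4*log(z - 1) - 4*log(z + 2).


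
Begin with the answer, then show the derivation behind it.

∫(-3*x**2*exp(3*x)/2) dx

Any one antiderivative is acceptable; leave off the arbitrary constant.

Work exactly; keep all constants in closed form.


The answer is -x**2*exp(3*x)/2 + x*exp(3*x)/3 - exp(3*x)/9.
Step 1. Integrate ∫(-3*x**2*exp(3*x)/2) dx by parts with u = x**2, dv = (-3*exp(3*x)/2) dx, so v = -exp(3*x)/2: now -x**2*exp(3*x)/2 + ∫(x*exp(3*x)) dx.
Step 2. Integrate ∫(x*exp(3*x)) dx by parts with u = x, dv = (exp(3*x)) dx, so v = exp(3*x)/3: now -x**2*exp(3*x)/2 + x*exp(3*x)/3 + ∫(-exp(3*x)/3) dx.
Step 3. Evaluate the standard form: now -x**2*exp(3*x)/2 + x*exp(3*x)/3 - exp(3*x)/9.
Answer: -x**2*exp(3*x)/2 + x*exp(3*x)/3 - exp(3*x)/9.


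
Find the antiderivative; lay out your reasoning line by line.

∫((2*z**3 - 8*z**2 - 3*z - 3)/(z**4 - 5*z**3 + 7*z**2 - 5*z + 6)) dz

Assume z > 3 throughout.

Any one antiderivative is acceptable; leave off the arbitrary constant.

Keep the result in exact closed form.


Step 1. Decompose ∫((2*z**3 - 8*z**2 - 3*z - 3)/(z**4 - 5*z**3 + 7*z**2 - 5*z + 6)) dz by partial fractions, (2*z**3 - 8*z**2 - 3*z - 3)/(z**4 - 5*z**3 + 7*z**2 - 5*z + 6) = 1/(z**2 + 1) + 5/(z - 2) - 3/(z - 3): now ∫(-3/(z - 3)) dz + ∫(5/(z - 2)) dz + ∫(1/(z**2 + 1)) dz.
Step 2. Evaluate the standard form [assuming z > 3]: now -3*log(z - 3) + ∫(5/(z - 2)) dz + ∫(1/(z**2 + 1)) dz.
Step 3. Evaluate the standard form [assuming z > 2]: now -3*log(z - 3) + 5*log(z - 2) + ∫(1/(z**2 + 1)) dz.
Step 4. Evaluate the standard form: now -3*log(z - 3) + 5*log(z - 2) + atan(z).
Answer: -3*log(z - 3) + 5*log(z - 2) + atan(z).


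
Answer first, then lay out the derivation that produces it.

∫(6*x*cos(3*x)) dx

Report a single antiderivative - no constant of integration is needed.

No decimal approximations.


The answer is 2*x*sin(3*x) + 2*cos(3*x)/3.
Step 1. Integrate ∫(6*x*cos(3*x)) dx by parts with u = x, dv = (6*cos(3*x)) dx, so v = 2*sin(3*x): now 2*x*sin(3*x) + ∫(-2*sin(3*x)) dx.
Step 2. Evaluate the standard form: now 2*x*sin(3*x) + 2*cos(3*x)/3.
Answer: 2*x*sin(3*x) + 2*cos(3*x)/3.


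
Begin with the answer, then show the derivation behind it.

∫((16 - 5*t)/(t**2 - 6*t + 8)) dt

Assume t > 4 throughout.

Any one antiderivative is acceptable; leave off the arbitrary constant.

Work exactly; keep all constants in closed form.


The answer is -2*log(t - 4) - 3*log(t - 2).
Step 1. Decompose ∫((16 - 5*t)/(t**2 - 6*t + 8)) dt by partial fractions, (16 - 5*t)/(t**2 - 6*t + 8) = -3/(t - 2) - 2/(t - 4): now ∫(-2/(t - 4)) dt + ∫(-3/(t - 2)) dt.
Step 2. Evaluate the standard form [assuming t > 4]: now -2*log(t - 4) + ∫(-3/(t - 2)) dt.
Step 3. Evaluate the standard form [assuming t > 2]: now -2*log(t - 4) - 3*log(t - 2).
Answer: -2*log(t - 4) - 3*log(t - 2).


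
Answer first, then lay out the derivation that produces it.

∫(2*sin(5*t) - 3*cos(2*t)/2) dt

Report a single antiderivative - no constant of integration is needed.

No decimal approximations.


The answer is -3*sin(2*t)/4 - 2*cos(5*t)/5.
Step 1. Rewrite: now ∫(2*sin(5*t)) dt + ∫(-3*cos(2*t)/2) dt.
Step 2. Evaluate the standard form: now -2*cos(5*t)/5 + ∫(-3*cos(2*t)/2) dt.
Step 3. Evaluate the standard form: now -3*sin(2*t)/4 - 2*cos(5*t)/5.
Answer: -3*sin(2*t)/4 - 2*cos(5*t)/5.


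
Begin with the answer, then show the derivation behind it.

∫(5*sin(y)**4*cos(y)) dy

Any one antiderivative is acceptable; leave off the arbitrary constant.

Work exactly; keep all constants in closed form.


The answer is sin(y)**5.
Step 1. Substitute u = sin(y), turning ∫(5*sin(y)**4*cos(y)) dy into ∫(5*u**4) du: now ∫(5*u**4) du.
Step 2. Evaluate the standard form: now u**5.
Step 3. Substitute back u = sin(y): now sin(y)**5.
Answer: sin(y)**5.


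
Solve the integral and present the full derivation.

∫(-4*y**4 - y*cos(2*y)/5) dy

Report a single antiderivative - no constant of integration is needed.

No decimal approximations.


Step 1. Rewrite: now ∫(-4*y**4) dy + ∫(-y*cos(2*y)/5) dy.
Step 2. Evaluate the standard form: now -4*y**5/5 + ∫(-y*cos(2*y)/5) dy.
Step 3. Integrate ∫(-y*cos(2*y)/5) dy by parts with u = y, dv = (-cos(2*y)/5) dy, so v = -sin(2*y)/10: now -4*y**5/5 - y*sin(2*y)/10 + ∫(sin(2*y)/10) dy.
Step 4. Evaluate the standard form: now -4*y**5/5 - y*sin(2*y)/10 - cos(2*y)/20.
Answer: -4*y**5/5 - y*sin(2*y)/10 - cos(2*y)/20.
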